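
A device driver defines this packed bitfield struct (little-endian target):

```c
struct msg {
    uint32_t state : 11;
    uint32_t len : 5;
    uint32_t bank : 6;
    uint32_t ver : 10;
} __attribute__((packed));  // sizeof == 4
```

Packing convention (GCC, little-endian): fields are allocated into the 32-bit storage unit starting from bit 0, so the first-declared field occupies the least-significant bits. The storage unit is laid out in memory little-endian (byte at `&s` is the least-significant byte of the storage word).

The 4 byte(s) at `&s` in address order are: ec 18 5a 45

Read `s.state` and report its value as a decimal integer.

[0]=0xec [1]=0x18 [2]=0x5a [3]=0x45 (little-endian) → word 0x455a18ec
state [0+:11] = (word>>0) & 0x7ff = 236  ←
len [11+:5] = (word>>11) & 0x1f = 3
bank [16+:6] = (word>>16) & 0x3f = 26
ver [22+:10] = (word>>22) & 0x3ff = 277

236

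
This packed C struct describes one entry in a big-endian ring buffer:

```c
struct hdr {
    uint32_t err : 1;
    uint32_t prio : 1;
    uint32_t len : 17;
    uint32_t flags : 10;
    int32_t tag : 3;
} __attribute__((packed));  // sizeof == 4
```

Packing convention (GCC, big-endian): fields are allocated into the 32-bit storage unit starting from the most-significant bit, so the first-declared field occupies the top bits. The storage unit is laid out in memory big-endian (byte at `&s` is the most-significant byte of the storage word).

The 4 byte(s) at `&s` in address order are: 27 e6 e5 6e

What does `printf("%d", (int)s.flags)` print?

173

[0]=0x27 [1]=0xe6 [2]=0xe5 [3]=0x6e (big-endian) → word 0x27e6e56e
err:1 @ bit 31 → (0x27e6e56e>>31)&0x1 = 0x0
prio:1 @ bit 30 → (0x27e6e56e>>30)&0x1 = 0x0
len:17 @ bit 13 → (0x27e6e56e>>13)&0x1ffff = 0x13f37
flags:10 @ bit 3 → (0x27e6e56e>>3)&0x3ff = 0xad  ←
tag:3 @ bit 0 → (0x27e6e56e>>0)&0x7 = 0x6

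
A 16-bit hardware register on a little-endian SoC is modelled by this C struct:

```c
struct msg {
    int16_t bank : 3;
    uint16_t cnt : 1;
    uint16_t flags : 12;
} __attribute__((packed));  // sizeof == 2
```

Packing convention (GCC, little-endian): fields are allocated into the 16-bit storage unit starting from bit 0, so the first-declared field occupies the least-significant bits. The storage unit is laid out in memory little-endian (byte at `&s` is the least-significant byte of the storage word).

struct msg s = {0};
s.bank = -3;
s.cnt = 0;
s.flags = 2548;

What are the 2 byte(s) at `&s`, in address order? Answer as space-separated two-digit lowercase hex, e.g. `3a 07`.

45 9f

[0+:3] bank=-3 & 0x7 = 0x5; word=0x0005
[3+:1] cnt=0 & 0x1 = 0x0; word=0x0005
[4+:12] flags=2548 & 0xfff = 0x9f4; word=0x9f45
word = 0x9f45 → little-endian bytes:
  [0]=0x45  [1]=0x9f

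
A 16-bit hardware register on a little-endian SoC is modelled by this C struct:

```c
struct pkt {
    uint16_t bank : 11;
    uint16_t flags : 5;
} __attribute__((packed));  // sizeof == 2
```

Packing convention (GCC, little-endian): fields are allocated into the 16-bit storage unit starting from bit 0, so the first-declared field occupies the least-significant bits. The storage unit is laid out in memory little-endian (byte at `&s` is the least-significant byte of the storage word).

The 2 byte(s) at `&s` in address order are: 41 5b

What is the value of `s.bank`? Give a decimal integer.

833

[0]=0x41 [1]=0x5b (little-endian) → word 0x5b41
bank [0+:11] = (word>>0) & 0x7ff = 833  ←
flags [11+:5] = (word>>11) & 0x1f = 11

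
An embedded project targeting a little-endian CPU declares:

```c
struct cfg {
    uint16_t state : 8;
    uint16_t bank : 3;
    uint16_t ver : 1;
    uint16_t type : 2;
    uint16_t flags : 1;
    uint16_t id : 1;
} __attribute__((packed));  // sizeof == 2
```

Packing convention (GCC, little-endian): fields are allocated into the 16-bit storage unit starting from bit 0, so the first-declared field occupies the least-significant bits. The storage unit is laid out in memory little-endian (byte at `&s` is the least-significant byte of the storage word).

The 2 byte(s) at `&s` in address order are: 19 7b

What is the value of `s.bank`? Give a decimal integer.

[0]=0x19 [1]=0x7b (little-endian) → word 0x7b19
state:8 @ bit 0 → (0x7b19>>0)&0xff = 0x19
bank:3 @ bit 8 → (0x7b19>>8)&0x7 = 0x3  ←
ver:1 @ bit 11 → (0x7b19>>11)&0x1 = 0x1
type:2 @ bit 12 → (0x7b19>>12)&0x3 = 0x3
flags:1 @ bit 14 → (0x7b19>>14)&0x1 = 0x1
id:1 @ bit 15 → (0x7b19>>15)&0x1 = 0x0

3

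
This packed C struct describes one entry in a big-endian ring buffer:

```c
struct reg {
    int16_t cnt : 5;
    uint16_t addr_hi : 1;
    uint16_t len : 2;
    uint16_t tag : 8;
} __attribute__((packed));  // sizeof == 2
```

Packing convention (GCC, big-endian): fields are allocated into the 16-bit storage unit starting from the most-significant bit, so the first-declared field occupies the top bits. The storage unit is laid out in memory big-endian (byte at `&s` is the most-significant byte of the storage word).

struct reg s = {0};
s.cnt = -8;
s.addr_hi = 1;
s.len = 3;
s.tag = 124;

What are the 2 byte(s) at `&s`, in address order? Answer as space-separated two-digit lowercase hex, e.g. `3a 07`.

c7 7c

cnt:5 = -8 → 0x18 << 11 → word 0xc000
addr_hi:1 = 1 → 0x1 << 10 → word 0xc400
len:2 = 3 → 0x3 << 8 → word 0xc700
tag:8 = 124 → 0x7c << 0 → word 0xc77c
word = 0xc77c → big-endian bytes:
  [0]=0xc7  [1]=0x7c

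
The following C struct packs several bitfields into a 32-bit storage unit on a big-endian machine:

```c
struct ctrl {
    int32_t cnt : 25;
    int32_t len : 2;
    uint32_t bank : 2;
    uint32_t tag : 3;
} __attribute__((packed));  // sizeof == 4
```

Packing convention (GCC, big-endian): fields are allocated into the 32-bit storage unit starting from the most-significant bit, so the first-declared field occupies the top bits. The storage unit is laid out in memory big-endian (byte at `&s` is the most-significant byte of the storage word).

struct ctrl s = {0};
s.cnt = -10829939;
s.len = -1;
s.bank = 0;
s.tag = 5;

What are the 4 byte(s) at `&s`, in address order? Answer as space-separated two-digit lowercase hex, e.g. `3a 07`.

[7+:25] cnt=-10829939 & 0x1ffffff = 0x15abf8d; word=0xad5fc680
[5+:2] len=-1 & 0x3 = 0x3; word=0xad5fc6e0
[3+:2] bank=0 & 0x3 = 0x0; word=0xad5fc6e0
[0+:3] tag=5 & 0x7 = 0x5; word=0xad5fc6e5
word = 0xad5fc6e5 → big-endian bytes:
  [0]=0xad  [1]=0x5f  [2]=0xc6  [3]=0xe5

ad 5f c6 e5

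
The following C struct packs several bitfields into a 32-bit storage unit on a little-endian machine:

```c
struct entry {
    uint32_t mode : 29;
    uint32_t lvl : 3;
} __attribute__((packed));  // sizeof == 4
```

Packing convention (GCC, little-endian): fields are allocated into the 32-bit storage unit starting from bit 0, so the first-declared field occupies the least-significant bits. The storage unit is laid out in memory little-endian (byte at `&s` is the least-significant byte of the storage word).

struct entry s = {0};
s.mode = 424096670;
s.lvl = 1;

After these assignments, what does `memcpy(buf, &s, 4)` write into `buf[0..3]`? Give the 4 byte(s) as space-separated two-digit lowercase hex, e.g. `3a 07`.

9e 33 47 39

mode:29 = 424096670 → 0x1947339e << 0 → word 0x1947339e
lvl:3 = 1 → 0x1 << 29 → word 0x3947339e
word = 0x3947339e → little-endian bytes:
  [0]=0x9e  [1]=0x33  [2]=0x47  [3]=0x39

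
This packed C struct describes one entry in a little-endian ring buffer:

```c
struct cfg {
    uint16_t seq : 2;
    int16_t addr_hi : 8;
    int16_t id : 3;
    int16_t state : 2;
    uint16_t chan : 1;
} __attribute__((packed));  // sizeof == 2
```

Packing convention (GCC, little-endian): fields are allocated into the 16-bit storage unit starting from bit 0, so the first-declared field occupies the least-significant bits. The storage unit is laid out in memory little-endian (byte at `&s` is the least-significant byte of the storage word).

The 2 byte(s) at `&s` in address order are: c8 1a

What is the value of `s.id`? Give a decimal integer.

[0]=0xc8 [1]=0x1a (little-endian) → word 0x1ac8
seq [0+:2] = (word>>0) & 0x3 = 0
addr_hi [2+:8] = (word>>2) & 0xff = 178
id [10+:3] = (word>>10) & 0x7 = 6  ←
state [13+:2] = (word>>13) & 0x3 = 0
chan [15+:1] = (word>>15) & 0x1 = 0
id signed 3b, MSB=1: 6 - 8 = -2

-2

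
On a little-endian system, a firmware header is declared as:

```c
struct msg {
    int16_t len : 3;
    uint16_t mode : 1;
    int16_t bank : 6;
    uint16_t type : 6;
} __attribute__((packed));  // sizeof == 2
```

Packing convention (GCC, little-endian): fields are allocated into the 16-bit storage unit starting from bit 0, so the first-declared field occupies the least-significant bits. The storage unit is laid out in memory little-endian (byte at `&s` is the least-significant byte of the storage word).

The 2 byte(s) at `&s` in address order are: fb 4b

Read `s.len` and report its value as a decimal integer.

3

[0]=0xfb [1]=0x4b (little-endian) → word 0x4bfb
len [0+:3] = (word>>0) & 0x7 = 3  ←
mode [3+:1] = (word>>3) & 0x1 = 1
bank [4+:6] = (word>>4) & 0x3f = 63
type [10+:6] = (word>>10) & 0x3f = 18
len signed 3b, MSB=0: value = 3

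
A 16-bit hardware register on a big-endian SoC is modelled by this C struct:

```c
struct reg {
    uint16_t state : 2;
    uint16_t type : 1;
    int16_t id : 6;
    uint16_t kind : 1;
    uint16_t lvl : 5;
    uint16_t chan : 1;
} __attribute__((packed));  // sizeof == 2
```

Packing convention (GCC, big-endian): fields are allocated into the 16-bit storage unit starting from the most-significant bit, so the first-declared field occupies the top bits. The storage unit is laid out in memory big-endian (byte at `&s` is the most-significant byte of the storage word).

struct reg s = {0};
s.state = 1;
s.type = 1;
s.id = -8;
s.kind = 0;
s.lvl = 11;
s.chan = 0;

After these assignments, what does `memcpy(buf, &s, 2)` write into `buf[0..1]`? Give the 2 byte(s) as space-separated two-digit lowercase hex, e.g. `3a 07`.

[14+:2] state=1 & 0x3 = 0x1; word=0x4000
[13+:1] type=1 & 0x1 = 0x1; word=0x6000
[7+:6] id=-8 & 0x3f = 0x38; word=0x7c00
[6+:1] kind=0 & 0x1 = 0x0; word=0x7c00
[1+:5] lvl=11 & 0x1f = 0xb; word=0x7c16
[0+:1] chan=0 & 0x1 = 0x0; word=0x7c16
word = 0x7c16 → big-endian bytes:
  [0]=0x7c  [1]=0x16

7c 16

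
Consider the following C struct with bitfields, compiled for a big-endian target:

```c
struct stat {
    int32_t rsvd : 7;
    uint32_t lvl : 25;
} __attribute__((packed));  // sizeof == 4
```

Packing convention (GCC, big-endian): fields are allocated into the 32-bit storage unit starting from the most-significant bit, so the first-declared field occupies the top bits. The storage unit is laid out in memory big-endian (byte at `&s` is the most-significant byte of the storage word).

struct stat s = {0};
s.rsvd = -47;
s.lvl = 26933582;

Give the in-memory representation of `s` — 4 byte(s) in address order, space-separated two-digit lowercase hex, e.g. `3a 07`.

rsvd (7b) val=-47 bits=0x51 at bit 25: 0xa2000000
lvl (25b) val=26933582 bits=0x19af94e at bit 0: 0xa39af94e
word = 0xa39af94e → big-endian bytes:
  [0]=0xa3  [1]=0x9a  [2]=0xf9  [3]=0x4e

a3 9a f9 4e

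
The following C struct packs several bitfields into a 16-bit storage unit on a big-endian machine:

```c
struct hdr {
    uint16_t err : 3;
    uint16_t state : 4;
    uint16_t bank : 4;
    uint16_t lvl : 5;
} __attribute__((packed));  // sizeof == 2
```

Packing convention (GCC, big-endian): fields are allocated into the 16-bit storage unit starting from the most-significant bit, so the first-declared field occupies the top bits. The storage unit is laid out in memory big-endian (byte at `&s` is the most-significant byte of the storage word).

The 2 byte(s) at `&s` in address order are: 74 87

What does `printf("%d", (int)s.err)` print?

[0]=0x74 [1]=0x87 (big-endian) → word 0x7487
err [13+:3] = (word>>13) & 0x7 = 3  ←
state [9+:4] = (word>>9) & 0xf = 10
bank [5+:4] = (word>>5) & 0xf = 4
lvl [0+:5] = (word>>0) & 0x1f = 7

3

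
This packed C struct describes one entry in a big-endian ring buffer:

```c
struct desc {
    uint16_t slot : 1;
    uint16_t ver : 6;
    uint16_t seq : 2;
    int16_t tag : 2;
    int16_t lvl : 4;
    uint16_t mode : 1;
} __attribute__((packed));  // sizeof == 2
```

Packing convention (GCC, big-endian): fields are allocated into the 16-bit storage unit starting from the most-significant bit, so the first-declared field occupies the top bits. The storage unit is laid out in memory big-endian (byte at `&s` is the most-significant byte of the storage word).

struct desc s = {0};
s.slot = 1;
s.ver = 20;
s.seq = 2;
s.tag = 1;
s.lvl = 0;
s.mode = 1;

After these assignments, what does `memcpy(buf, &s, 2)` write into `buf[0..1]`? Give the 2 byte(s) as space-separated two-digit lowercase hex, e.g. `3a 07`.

[15+:1] slot=1 & 0x1 = 0x1; word=0x8000
[9+:6] ver=20 & 0x3f = 0x14; word=0xa800
[7+:2] seq=2 & 0x3 = 0x2; word=0xa900
[5+:2] tag=1 & 0x3 = 0x1; word=0xa920
[1+:4] lvl=0 & 0xf = 0x0; word=0xa920
[0+:1] mode=1 & 0x1 = 0x1; word=0xa921
word = 0xa921 → big-endian bytes:
  [0]=0xa9  [1]=0x21

a9 21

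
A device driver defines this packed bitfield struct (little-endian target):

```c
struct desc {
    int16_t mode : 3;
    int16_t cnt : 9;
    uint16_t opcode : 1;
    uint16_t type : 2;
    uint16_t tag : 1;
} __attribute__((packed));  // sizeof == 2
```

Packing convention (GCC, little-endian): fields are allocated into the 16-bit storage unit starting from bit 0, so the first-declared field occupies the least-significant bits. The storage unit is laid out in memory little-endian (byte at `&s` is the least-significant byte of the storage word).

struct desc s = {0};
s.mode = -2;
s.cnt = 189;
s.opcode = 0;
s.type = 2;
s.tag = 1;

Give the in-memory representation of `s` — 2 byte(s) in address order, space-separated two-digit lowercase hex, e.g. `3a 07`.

ee c5

mode (3b) val=-2 bits=0x6 at bit 0: 0x0006
cnt (9b) val=189 bits=0xbd at bit 3: 0x05ee
opcode (1b) val=0 bits=0x0 at bit 12: 0x05ee
type (2b) val=2 bits=0x2 at bit 13: 0x45ee
tag (1b) val=1 bits=0x1 at bit 15: 0xc5ee
word = 0xc5ee → little-endian bytes:
  [0]=0xee  [1]=0xc5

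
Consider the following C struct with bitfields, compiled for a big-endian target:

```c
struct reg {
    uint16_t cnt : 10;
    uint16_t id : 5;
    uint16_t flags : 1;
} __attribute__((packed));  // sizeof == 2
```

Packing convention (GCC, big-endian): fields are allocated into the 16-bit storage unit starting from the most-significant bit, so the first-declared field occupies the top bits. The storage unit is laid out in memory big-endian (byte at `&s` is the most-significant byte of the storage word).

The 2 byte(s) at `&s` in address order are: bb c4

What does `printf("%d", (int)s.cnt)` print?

[0]=0xbb [1]=0xc4 (big-endian) → word 0xbbc4
cnt:10 @ bit 6 → (0xbbc4>>6)&0x3ff = 0x2ef  ←
id:5 @ bit 1 → (0xbbc4>>1)&0x1f = 0x2
flags:1 @ bit 0 → (0xbbc4>>0)&0x1 = 0x0

751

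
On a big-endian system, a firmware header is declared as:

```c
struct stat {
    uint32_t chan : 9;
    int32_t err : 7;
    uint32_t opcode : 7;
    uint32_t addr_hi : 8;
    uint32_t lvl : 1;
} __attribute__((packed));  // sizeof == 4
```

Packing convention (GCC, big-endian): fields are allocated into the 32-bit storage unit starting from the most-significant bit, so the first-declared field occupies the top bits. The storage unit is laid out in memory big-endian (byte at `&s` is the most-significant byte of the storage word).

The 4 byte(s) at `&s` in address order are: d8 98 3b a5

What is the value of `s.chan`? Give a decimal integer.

433

[0]=0xd8 [1]=0x98 [2]=0x3b [3]=0xa5 (big-endian) → word 0xd8983ba5
chan [23+:9] = (word>>23) & 0x1ff = 433  ←
err [16+:7] = (word>>16) & 0x7f = 24
opcode [9+:7] = (word>>9) & 0x7f = 29
addr_hi [1+:8] = (word>>1) & 0xff = 210
lvl [0+:1] = (word>>0) & 0x1 = 1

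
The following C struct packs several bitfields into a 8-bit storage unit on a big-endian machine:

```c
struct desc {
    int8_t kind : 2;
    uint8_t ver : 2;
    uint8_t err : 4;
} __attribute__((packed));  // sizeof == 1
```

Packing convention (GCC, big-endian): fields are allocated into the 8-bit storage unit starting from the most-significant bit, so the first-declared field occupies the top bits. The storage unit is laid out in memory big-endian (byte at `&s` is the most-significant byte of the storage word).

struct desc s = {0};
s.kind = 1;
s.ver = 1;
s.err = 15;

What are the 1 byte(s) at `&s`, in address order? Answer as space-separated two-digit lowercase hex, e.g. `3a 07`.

5f

kind (2b) val=1 bits=0x1 at bit 6: 0x40
ver (2b) val=1 bits=0x1 at bit 4: 0x50
err (4b) val=15 bits=0xf at bit 0: 0x5f
word = 0x5f → big-endian bytes:
  [0]=0x5f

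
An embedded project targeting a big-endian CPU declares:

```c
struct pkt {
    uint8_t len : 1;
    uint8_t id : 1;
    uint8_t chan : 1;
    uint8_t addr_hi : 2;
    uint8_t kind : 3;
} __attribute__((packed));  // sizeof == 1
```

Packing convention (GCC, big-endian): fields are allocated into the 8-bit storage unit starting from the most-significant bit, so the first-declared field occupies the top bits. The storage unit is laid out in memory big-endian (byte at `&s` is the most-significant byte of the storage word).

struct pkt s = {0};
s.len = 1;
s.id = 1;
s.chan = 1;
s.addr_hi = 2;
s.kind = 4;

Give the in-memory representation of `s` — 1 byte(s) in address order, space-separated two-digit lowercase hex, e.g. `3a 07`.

len:1 = 1 → 0x1 << 7 → word 0x80
id:1 = 1 → 0x1 << 6 → word 0xc0
chan:1 = 1 → 0x1 << 5 → word 0xe0
addr_hi:2 = 2 → 0x2 << 3 → word 0xf0
kind:3 = 4 → 0x4 << 0 → word 0xf4
word = 0xf4 → big-endian bytes:
  [0]=0xf4

f4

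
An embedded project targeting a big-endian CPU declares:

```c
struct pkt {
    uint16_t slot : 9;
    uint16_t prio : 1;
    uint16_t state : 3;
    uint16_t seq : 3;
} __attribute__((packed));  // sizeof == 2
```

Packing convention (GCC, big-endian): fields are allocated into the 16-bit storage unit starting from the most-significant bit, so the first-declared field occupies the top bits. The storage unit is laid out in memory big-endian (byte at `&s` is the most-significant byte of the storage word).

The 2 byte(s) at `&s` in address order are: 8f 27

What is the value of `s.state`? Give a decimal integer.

4

[0]=0x8f [1]=0x27 (big-endian) → word 0x8f27
slot:9 @ bit 7 → (0x8f27>>7)&0x1ff = 0x11e
prio:1 @ bit 6 → (0x8f27>>6)&0x1 = 0x0
state:3 @ bit 3 → (0x8f27>>3)&0x7 = 0x4  ←
seq:3 @ bit 0 → (0x8f27>>0)&0x7 = 0x7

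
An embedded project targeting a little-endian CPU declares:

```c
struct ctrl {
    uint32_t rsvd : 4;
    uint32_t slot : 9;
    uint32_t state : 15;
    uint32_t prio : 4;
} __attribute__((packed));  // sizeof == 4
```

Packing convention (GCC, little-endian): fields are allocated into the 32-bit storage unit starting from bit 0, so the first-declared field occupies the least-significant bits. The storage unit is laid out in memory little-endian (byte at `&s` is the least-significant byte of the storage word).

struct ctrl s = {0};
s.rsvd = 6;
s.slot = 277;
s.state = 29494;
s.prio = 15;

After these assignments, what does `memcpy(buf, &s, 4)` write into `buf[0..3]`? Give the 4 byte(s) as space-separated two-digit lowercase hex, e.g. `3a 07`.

rsvd:4 = 6 → 0x6 << 0 → word 0x00000006
slot:9 = 277 → 0x115 << 4 → word 0x00001156
state:15 = 29494 → 0x7336 << 13 → word 0x0e66d156
prio:4 = 15 → 0xf << 28 → word 0xfe66d156
word = 0xfe66d156 → little-endian bytes:
  [0]=0x56  [1]=0xd1  [2]=0x66  [3]=0xfe

56 d1 66 fe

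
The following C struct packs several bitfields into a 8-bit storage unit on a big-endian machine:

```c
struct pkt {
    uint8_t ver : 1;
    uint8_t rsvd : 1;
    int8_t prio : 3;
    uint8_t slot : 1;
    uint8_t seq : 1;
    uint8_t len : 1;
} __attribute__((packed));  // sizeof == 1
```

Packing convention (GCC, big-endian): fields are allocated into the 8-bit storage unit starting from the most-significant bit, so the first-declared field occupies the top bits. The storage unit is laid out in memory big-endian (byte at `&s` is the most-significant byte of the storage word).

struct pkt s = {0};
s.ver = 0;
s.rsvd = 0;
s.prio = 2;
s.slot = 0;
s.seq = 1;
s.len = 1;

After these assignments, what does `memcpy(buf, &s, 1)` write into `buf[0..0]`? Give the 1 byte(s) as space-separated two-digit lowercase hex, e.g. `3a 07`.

13

ver (1b) val=0 bits=0x0 at bit 7: 0x00
rsvd (1b) val=0 bits=0x0 at bit 6: 0x00
prio (3b) val=2 bits=0x2 at bit 3: 0x10
slot (1b) val=0 bits=0x0 at bit 2: 0x10
seq (1b) val=1 bits=0x1 at bit 1: 0x12
len (1b) val=1 bits=0x1 at bit 0: 0x13
word = 0x13 → big-endian bytes:
  [0]=0x13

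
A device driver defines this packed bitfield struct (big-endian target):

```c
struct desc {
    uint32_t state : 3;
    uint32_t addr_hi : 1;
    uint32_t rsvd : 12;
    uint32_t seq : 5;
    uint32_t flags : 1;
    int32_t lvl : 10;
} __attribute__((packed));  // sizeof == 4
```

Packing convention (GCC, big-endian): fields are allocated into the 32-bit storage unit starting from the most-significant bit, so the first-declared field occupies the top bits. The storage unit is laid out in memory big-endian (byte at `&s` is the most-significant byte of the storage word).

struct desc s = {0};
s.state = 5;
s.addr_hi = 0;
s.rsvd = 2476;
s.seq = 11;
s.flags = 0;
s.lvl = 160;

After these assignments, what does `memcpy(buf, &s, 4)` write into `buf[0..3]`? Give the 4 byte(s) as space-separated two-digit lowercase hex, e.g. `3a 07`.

a9 ac 58 a0

[29+:3] state=5 & 0x7 = 0x5; word=0xa0000000
[28+:1] addr_hi=0 & 0x1 = 0x0; word=0xa0000000
[16+:12] rsvd=2476 & 0xfff = 0x9ac; word=0xa9ac0000
[11+:5] seq=11 & 0x1f = 0xb; word=0xa9ac5800
[10+:1] flags=0 & 0x1 = 0x0; word=0xa9ac5800
[0+:10] lvl=160 & 0x3ff = 0xa0; word=0xa9ac58a0
word = 0xa9ac58a0 → big-endian bytes:
  [0]=0xa9  [1]=0xac  [2]=0x58  [3]=0xa0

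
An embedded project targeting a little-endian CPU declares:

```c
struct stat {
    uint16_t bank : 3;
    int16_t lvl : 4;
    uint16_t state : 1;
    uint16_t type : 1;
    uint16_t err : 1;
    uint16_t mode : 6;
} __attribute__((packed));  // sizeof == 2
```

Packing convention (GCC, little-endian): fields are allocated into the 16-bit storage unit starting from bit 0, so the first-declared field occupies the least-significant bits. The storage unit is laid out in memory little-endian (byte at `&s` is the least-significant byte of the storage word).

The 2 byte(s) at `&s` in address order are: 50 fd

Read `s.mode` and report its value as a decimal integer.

63

[0]=0x50 [1]=0xfd (little-endian) → word 0xfd50
bank:3 @ bit 0 → (0xfd50>>0)&0x7 = 0x0
lvl:4 @ bit 3 → (0xfd50>>3)&0xf = 0xa
state:1 @ bit 7 → (0xfd50>>7)&0x1 = 0x0
type:1 @ bit 8 → (0xfd50>>8)&0x1 = 0x1
err:1 @ bit 9 → (0xfd50>>9)&0x1 = 0x0
mode:6 @ bit 10 → (0xfd50>>10)&0x3f = 0x3f  ←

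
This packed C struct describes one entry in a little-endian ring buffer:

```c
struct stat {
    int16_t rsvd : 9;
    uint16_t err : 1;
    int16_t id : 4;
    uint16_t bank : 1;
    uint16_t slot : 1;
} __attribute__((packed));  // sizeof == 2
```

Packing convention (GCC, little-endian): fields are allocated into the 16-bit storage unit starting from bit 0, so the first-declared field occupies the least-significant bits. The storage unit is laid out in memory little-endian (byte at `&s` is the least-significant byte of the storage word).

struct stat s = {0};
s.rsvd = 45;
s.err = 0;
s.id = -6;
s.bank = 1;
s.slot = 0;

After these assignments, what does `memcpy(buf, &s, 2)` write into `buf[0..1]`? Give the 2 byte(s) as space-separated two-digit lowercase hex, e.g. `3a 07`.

2d 68

rsvd:9 = 45 → 0x2d << 0 → word 0x002d
err:1 = 0 → 0x0 << 9 → word 0x002d
id:4 = -6 → 0xa << 10 → word 0x282d
bank:1 = 1 → 0x1 << 14 → word 0x682d
slot:1 = 0 → 0x0 << 15 → word 0x682d
word = 0x682d → little-endian bytes:
  [0]=0x2d  [1]=0x68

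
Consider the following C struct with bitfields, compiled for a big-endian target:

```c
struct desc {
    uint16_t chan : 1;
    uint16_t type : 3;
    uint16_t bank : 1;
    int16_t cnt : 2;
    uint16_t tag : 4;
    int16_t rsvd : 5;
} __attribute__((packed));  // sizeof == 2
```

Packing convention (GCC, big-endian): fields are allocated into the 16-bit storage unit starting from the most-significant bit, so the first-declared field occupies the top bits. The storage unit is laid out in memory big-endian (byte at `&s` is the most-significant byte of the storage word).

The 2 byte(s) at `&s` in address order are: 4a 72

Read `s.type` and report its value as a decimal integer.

4

[0]=0x4a [1]=0x72 (big-endian) → word 0x4a72
chan:1 @ bit 15 → (0x4a72>>15)&0x1 = 0x0
type:3 @ bit 12 → (0x4a72>>12)&0x7 = 0x4  ←
bank:1 @ bit 11 → (0x4a72>>11)&0x1 = 0x1
cnt:2 @ bit 9 → (0x4a72>>9)&0x3 = 0x1
tag:4 @ bit 5 → (0x4a72>>5)&0xf = 0x3
rsvd:5 @ bit 0 → (0x4a72>>0)&0x1f = 0x12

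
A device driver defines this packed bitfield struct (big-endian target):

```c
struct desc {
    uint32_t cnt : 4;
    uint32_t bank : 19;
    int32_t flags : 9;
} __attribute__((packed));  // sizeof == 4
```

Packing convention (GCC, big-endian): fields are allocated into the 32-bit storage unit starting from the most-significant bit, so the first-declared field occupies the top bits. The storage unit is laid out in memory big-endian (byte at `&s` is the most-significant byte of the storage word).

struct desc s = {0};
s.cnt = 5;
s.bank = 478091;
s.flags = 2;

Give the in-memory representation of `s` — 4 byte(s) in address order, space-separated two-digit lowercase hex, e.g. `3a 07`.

5e 97 16 02

cnt:4 = 5 → 0x5 << 28 → word 0x50000000
bank:19 = 478091 → 0x74b8b << 9 → word 0x5e971600
flags:9 = 2 → 0x2 << 0 → word 0x5e971602
word = 0x5e971602 → big-endian bytes:
  [0]=0x5e  [1]=0x97  [2]=0x16  [3]=0x02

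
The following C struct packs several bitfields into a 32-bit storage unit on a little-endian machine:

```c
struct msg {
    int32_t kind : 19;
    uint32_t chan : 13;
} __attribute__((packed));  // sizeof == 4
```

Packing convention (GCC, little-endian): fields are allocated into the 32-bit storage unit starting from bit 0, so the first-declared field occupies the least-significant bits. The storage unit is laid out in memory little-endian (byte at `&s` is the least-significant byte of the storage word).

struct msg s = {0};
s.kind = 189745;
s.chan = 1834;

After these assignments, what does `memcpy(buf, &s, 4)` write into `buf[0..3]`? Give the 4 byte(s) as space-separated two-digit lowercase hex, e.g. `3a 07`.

[0+:19] kind=189745 & 0x7ffff = 0x2e531; word=0x0002e531
[19+:13] chan=1834 & 0x1fff = 0x72a; word=0x3952e531
word = 0x3952e531 → little-endian bytes:
  [0]=0x31  [1]=0xe5  [2]=0x52  [3]=0x39

31 e5 52 39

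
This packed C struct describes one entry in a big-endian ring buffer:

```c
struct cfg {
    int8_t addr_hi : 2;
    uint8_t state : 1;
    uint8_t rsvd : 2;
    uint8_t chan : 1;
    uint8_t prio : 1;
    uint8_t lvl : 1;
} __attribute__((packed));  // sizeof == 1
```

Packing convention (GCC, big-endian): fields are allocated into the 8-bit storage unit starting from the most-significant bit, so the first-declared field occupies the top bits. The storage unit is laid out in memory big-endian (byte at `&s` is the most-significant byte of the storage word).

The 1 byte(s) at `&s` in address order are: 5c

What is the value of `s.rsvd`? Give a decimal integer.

[0]=0x5c (big-endian) → word 0x5c
addr_hi [6+:2] = (word>>6) & 0x3 = 1
state [5+:1] = (word>>5) & 0x1 = 0
rsvd [3+:2] = (word>>3) & 0x3 = 3  ←
chan [2+:1] = (word>>2) & 0x1 = 1
prio [1+:1] = (word>>1) & 0x1 = 0
lvl [0+:1] = (word>>0) & 0x1 = 0

3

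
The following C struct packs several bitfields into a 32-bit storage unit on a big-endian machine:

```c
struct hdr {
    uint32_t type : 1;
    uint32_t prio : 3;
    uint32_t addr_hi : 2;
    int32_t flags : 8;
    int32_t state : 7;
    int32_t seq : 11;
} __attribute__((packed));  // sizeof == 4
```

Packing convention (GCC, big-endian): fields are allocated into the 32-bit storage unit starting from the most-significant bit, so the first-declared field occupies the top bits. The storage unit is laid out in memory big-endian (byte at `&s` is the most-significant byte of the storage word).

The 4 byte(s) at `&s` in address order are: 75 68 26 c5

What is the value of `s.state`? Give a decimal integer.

[0]=0x75 [1]=0x68 [2]=0x26 [3]=0xc5 (big-endian) → word 0x756826c5
type:1 @ bit 31 → (0x756826c5>>31)&0x1 = 0x0
prio:3 @ bit 28 → (0x756826c5>>28)&0x7 = 0x7
addr_hi:2 @ bit 26 → (0x756826c5>>26)&0x3 = 0x1
flags:8 @ bit 18 → (0x756826c5>>18)&0xff = 0x5a
state:7 @ bit 11 → (0x756826c5>>11)&0x7f = 0x4  ←
seq:11 @ bit 0 → (0x756826c5>>0)&0x7ff = 0x6c5
state signed 7b, MSB=0: value = 4

4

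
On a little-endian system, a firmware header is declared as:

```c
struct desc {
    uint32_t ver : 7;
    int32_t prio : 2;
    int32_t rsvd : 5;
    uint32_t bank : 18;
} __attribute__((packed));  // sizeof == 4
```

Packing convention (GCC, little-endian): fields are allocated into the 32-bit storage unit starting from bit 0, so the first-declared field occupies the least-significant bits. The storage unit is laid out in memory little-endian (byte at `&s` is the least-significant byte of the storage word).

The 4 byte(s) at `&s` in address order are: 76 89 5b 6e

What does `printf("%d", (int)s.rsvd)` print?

[0]=0x76 [1]=0x89 [2]=0x5b [3]=0x6e (little-endian) → word 0x6e5b8976
ver:7 @ bit 0 → (0x6e5b8976>>0)&0x7f = 0x76
prio:2 @ bit 7 → (0x6e5b8976>>7)&0x3 = 0x2
rsvd:5 @ bit 9 → (0x6e5b8976>>9)&0x1f = 0x4  ←
bank:18 @ bit 14 → (0x6e5b8976>>14)&0x3ffff = 0x1b96e
rsvd signed 5b, MSB=0: value = 4

4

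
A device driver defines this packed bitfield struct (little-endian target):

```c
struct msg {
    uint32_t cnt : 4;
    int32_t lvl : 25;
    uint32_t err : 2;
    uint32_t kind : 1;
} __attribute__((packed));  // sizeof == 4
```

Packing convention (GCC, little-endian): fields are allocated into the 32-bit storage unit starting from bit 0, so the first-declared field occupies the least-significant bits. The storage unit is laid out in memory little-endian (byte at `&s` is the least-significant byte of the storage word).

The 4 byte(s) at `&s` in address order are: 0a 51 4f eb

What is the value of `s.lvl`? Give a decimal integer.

11859216

[0]=0x0a [1]=0x51 [2]=0x4f [3]=0xeb (little-endian) → word 0xeb4f510a
cnt [0+:4] = (word>>0) & 0xf = 10
lvl [4+:25] = (word>>4) & 0x1ffffff = 11859216  ←
err [29+:2] = (word>>29) & 0x3 = 3
kind [31+:1] = (word>>31) & 0x1 = 1
lvl signed 25b, MSB=0: value = 11859216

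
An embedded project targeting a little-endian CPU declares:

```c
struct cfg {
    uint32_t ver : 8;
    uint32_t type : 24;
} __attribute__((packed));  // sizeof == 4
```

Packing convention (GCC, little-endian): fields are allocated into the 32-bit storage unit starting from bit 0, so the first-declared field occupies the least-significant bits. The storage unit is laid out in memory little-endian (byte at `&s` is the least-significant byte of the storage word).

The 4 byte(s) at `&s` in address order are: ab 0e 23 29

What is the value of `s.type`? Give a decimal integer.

2695950

[0]=0xab [1]=0x0e [2]=0x23 [3]=0x29 (little-endian) → word 0x29230eab
ver:8 @ bit 0 → (0x29230eab>>0)&0xff = 0xab
type:24 @ bit 8 → (0x29230eab>>8)&0xffffff = 0x29230e  ←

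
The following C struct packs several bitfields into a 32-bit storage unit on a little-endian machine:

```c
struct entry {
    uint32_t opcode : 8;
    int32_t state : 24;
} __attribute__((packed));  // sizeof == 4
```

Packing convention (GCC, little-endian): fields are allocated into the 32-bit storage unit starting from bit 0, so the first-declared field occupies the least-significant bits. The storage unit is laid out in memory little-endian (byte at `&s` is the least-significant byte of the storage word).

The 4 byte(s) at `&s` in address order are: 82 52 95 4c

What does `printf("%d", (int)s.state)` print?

[0]=0x82 [1]=0x52 [2]=0x95 [3]=0x4c (little-endian) → word 0x4c955282
opcode:8 @ bit 0 → (0x4c955282>>0)&0xff = 0x82
state:24 @ bit 8 → (0x4c955282>>8)&0xffffff = 0x4c9552  ←
state signed 24b, MSB=0: value = 5018962

5018962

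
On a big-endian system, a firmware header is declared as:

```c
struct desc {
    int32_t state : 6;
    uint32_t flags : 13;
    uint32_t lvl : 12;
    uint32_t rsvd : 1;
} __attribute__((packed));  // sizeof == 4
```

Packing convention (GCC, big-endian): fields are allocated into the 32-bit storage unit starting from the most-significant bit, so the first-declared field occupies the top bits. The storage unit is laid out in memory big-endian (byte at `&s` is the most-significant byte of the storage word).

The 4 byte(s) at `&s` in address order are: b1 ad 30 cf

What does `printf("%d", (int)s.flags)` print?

3433

[0]=0xb1 [1]=0xad [2]=0x30 [3]=0xcf (big-endian) → word 0xb1ad30cf
state:6 @ bit 26 → (0xb1ad30cf>>26)&0x3f = 0x2c
flags:13 @ bit 13 → (0xb1ad30cf>>13)&0x1fff = 0xd69  ←
lvl:12 @ bit 1 → (0xb1ad30cf>>1)&0xfff = 0x867
rsvd:1 @ bit 0 → (0xb1ad30cf>>0)&0x1 = 0x1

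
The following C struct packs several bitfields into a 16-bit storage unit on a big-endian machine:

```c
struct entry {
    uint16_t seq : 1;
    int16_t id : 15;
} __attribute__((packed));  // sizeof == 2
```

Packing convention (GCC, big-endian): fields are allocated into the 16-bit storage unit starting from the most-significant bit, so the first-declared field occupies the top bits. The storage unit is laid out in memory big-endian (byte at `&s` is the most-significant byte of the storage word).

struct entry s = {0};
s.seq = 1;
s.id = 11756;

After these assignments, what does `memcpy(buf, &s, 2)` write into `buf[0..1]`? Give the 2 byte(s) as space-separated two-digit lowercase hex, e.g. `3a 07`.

seq:1 = 1 → 0x1 << 15 → word 0x8000
id:15 = 11756 → 0x2dec << 0 → word 0xadec
word = 0xadec → big-endian bytes:
  [0]=0xad  [1]=0xec

ad ec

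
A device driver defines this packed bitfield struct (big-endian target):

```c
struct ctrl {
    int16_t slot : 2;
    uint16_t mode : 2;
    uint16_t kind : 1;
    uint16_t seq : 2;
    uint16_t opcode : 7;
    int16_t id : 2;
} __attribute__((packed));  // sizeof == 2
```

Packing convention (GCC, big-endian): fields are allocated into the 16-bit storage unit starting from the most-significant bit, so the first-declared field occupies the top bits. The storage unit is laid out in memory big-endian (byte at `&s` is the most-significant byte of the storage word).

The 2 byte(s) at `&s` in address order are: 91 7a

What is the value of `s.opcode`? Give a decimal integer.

[0]=0x91 [1]=0x7a (big-endian) → word 0x917a
slot [14+:2] = (word>>14) & 0x3 = 2
mode [12+:2] = (word>>12) & 0x3 = 1
kind [11+:1] = (word>>11) & 0x1 = 0
seq [9+:2] = (word>>9) & 0x3 = 0
opcode [2+:7] = (word>>2) & 0x7f = 94  ←
id [0+:2] = (word>>0) & 0x3 = 2

94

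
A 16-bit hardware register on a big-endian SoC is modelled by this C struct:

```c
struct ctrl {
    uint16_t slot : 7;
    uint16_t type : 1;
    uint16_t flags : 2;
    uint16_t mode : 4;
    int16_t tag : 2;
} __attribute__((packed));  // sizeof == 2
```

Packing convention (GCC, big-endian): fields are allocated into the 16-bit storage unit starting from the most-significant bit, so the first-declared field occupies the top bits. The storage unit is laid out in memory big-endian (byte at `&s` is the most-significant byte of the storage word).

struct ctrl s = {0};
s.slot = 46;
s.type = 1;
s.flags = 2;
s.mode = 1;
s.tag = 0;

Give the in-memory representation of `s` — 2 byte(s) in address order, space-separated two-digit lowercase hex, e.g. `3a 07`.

5d 84

slot:7 = 46 → 0x2e << 9 → word 0x5c00
type:1 = 1 → 0x1 << 8 → word 0x5d00
flags:2 = 2 → 0x2 << 6 → word 0x5d80
mode:4 = 1 → 0x1 << 2 → word 0x5d84
tag:2 = 0 → 0x0 << 0 → word 0x5d84
word = 0x5d84 → big-endian bytes:
  [0]=0x5d  [1]=0x84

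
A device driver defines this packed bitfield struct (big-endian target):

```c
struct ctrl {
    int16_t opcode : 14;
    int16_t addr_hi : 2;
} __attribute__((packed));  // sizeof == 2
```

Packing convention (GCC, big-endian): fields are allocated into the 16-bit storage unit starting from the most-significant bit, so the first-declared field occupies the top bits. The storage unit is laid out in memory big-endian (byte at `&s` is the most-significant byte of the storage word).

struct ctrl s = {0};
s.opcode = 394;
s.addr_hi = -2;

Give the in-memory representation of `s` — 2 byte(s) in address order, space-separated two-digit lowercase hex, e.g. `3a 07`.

06 2a

opcode:14 = 394 → 0x18a << 2 → word 0x0628
addr_hi:2 = -2 → 0x2 << 0 → word 0x062a
word = 0x062a → big-endian bytes:
  [0]=0x06  [1]=0x2a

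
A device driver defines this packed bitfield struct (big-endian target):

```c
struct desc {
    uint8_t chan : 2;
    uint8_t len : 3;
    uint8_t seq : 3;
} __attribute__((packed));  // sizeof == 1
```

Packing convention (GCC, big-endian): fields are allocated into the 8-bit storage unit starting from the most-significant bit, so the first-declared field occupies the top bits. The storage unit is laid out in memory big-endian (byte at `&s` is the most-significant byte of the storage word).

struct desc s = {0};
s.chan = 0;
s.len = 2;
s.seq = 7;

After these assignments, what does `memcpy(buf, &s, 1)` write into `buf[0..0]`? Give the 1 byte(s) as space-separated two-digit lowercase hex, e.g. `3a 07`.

chan (2b) val=0 bits=0x0 at bit 6: 0x00
len (3b) val=2 bits=0x2 at bit 3: 0x10
seq (3b) val=7 bits=0x7 at bit 0: 0x17
word = 0x17 → big-endian bytes:
  [0]=0x17

17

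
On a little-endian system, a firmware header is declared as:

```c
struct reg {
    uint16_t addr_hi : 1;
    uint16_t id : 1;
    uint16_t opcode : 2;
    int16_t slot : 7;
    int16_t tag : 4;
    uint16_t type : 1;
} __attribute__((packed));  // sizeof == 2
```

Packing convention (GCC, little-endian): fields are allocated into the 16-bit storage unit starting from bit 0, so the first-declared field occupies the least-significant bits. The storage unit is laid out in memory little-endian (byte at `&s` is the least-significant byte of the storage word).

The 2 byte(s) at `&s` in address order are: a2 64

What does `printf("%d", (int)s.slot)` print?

[0]=0xa2 [1]=0x64 (little-endian) → word 0x64a2
addr_hi [0+:1] = (word>>0) & 0x1 = 0
id [1+:1] = (word>>1) & 0x1 = 1
opcode [2+:2] = (word>>2) & 0x3 = 0
slot [4+:7] = (word>>4) & 0x7f = 74  ←
tag [11+:4] = (word>>11) & 0xf = 12
type [15+:1] = (word>>15) & 0x1 = 0
slot signed 7b, MSB=1: 74 - 128 = -54

-54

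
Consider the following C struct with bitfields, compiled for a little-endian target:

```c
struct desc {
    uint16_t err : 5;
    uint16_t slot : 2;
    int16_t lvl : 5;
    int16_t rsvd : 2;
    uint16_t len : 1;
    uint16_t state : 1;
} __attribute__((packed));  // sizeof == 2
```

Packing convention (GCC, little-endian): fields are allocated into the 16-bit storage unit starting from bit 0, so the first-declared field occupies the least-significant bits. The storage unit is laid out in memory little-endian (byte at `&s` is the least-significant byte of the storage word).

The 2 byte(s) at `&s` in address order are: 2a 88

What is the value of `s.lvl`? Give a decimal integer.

-16

[0]=0x2a [1]=0x88 (little-endian) → word 0x882a
err:5 @ bit 0 → (0x882a>>0)&0x1f = 0xa
slot:2 @ bit 5 → (0x882a>>5)&0x3 = 0x1
lvl:5 @ bit 7 → (0x882a>>7)&0x1f = 0x10  ←
rsvd:2 @ bit 12 → (0x882a>>12)&0x3 = 0x0
len:1 @ bit 14 → (0x882a>>14)&0x1 = 0x0
state:1 @ bit 15 → (0x882a>>15)&0x1 = 0x1
lvl signed 5b, MSB=1: 16 - 32 = -16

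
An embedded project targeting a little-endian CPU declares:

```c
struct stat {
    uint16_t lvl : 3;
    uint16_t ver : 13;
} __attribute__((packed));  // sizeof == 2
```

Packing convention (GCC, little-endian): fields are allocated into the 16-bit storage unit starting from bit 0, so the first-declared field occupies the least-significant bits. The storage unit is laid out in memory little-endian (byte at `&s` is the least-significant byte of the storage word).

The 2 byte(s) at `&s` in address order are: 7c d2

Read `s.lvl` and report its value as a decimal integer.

4

[0]=0x7c [1]=0xd2 (little-endian) → word 0xd27c
lvl:3 @ bit 0 → (0xd27c>>0)&0x7 = 0x4  ←
ver:13 @ bit 3 → (0xd27c>>3)&0x1fff = 0x1a4f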